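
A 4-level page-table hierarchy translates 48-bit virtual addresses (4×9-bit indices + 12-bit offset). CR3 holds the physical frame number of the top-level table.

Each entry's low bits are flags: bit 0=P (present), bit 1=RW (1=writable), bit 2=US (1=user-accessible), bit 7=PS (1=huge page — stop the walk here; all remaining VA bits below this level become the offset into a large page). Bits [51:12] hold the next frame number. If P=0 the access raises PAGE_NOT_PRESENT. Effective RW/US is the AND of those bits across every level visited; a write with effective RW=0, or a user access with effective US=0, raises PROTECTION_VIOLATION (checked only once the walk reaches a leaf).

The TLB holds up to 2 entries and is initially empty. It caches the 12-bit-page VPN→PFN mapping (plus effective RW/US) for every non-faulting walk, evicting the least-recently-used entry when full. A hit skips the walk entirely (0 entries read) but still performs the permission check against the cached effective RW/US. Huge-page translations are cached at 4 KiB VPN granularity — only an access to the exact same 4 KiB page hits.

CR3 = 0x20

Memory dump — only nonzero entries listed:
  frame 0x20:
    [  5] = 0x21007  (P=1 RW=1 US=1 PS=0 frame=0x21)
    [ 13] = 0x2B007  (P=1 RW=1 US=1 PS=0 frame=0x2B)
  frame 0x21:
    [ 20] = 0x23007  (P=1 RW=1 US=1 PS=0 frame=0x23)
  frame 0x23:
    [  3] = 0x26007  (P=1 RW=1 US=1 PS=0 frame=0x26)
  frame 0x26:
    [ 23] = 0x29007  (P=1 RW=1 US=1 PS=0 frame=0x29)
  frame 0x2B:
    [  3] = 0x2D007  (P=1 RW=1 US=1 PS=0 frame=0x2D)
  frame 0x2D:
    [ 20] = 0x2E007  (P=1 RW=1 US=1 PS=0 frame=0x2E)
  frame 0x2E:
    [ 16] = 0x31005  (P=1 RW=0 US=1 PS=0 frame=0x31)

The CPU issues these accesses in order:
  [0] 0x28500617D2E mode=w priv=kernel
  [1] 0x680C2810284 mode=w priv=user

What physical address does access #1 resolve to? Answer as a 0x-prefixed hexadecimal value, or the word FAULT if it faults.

Trace:
#0 VA=0x28500617D2E (w,kernel):
  L0 @0x20[5] → 0x21007  P=1,RW=1,US=1,PS=0
  L1 @0x21[20] → 0x23007  P=1,RW=1,US=1,PS=0
  L2 @0x23[3] → 0x26007  P=1,RW=1,US=1,PS=0
  L3 @0x26[23] → 0x29007  P=1,RW=1,US=1,PS=0
  → PA=0x29D2E  (4 entries read)
#1 VA=0x680C2810284 (w,user):
  L0 @0x20[13] → 0x2B007  P=1,RW=1,US=1,PS=0
  L1 @0x2B[3] → 0x2D007  P=1,RW=1,US=1,PS=0
  L2 @0x2D[20] → 0x2E007  P=1,RW=1,US=1,PS=0
  L3 @0x2E[16] → 0x31005  P=1,RW=0,US=1,PS=0
  ⇒ fault: PROTECTION_VIOLATION  — 4 lookups

Access #1 PA: FAULT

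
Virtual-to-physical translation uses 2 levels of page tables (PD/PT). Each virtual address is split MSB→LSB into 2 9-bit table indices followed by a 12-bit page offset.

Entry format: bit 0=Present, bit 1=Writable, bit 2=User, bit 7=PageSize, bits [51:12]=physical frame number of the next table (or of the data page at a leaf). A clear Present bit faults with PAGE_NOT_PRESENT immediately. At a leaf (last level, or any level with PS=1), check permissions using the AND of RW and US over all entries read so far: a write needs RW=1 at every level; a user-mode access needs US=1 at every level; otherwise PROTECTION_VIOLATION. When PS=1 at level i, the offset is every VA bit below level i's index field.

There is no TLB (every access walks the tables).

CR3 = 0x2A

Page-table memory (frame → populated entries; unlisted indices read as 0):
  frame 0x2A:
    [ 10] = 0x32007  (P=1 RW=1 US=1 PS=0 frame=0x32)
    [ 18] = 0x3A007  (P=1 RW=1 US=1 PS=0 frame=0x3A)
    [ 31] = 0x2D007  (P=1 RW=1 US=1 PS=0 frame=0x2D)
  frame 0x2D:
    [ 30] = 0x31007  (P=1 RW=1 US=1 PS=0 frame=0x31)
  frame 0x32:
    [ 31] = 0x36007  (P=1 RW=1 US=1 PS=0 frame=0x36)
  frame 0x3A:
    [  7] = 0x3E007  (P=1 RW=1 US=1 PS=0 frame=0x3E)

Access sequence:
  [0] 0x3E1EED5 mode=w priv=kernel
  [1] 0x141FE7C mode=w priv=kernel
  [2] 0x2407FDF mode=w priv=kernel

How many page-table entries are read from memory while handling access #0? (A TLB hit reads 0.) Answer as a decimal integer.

Walk each access:
#0 VA=0x3E1EED5 (w,kernel):
  lvl0: tbl 0x2A, slot 31 ⇒ 0x2D007 (P1/RW1/US1/PS0)
  lvl1: tbl 0x2D, slot 30 ⇒ 0x31007 (P1/RW1/US1/PS0)
  ⇒ phys 0x31ED5  [2 reads]
#1 VA=0x141FE7C (w,kernel):
  lvl0: tbl 0x2A, slot 10 ⇒ 0x32007 (P1/RW1/US1/PS0)
  lvl1: tbl 0x32, slot 31 ⇒ 0x36007 (P1/RW1/US1/PS0)
  ⇒ phys 0x36E7C  [2 reads]
#2 VA=0x2407FDF (w,kernel):
  lvl0: tbl 0x2A, slot 18 ⇒ 0x3A007 (P1/RW1/US1/PS0)
  lvl1: tbl 0x3A, slot 7 ⇒ 0x3E007 (P1/RW1/US1/PS0)
  ⇒ phys 0x3EFDF  [2 reads]

Entries read for #0: 2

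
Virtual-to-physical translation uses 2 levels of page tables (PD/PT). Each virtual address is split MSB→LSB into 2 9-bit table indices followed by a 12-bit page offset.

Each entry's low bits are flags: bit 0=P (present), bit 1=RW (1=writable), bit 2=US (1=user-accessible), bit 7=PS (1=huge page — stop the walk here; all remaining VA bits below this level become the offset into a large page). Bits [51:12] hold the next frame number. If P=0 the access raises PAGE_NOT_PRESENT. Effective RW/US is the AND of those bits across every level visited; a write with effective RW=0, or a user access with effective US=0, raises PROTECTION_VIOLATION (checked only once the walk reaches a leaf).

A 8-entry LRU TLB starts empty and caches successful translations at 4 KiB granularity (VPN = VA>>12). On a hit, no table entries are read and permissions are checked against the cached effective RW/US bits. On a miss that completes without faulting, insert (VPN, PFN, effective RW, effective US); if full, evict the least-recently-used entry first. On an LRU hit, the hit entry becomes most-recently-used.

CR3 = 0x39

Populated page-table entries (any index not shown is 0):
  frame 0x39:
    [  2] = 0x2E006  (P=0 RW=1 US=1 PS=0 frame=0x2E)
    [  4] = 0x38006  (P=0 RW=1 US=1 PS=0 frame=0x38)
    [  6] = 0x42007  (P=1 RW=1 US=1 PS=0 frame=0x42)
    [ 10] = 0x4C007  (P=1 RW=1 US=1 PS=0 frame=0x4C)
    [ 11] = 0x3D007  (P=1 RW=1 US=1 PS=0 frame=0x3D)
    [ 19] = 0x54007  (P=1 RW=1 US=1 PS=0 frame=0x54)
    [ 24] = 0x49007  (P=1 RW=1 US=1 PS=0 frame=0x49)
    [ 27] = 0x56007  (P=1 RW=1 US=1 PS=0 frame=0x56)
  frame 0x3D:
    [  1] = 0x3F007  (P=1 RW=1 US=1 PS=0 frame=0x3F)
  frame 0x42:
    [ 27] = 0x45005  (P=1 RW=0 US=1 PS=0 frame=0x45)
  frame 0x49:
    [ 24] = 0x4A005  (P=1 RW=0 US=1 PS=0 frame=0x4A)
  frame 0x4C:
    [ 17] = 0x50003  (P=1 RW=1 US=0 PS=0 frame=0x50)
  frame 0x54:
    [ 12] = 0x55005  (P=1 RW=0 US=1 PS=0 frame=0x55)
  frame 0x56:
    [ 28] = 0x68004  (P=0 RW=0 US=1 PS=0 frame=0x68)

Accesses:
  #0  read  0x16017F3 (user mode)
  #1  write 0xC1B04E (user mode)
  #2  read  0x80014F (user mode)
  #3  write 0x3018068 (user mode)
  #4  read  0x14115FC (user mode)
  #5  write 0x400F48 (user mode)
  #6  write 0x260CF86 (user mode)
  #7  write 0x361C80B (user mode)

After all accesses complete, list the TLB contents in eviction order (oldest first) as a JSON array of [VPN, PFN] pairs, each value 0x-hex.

Trace:
#0 VA=0x16017F3 (r,user):
  L0 @0x39[11] → 0x3D007  P=1,RW=1,US=1,PS=0
  L1 @0x3D[1] → 0x3F007  P=1,RW=1,US=1,PS=0
  ⇒ phys 0x3F7F3  [2 reads]
#1 VA=0xC1B04E (w,user):
  L0 @0x39[6] → 0x42007  P=1,RW=1,US=1,PS=0
  L1 @0x42[27] → 0x45005  P=1,RW=0,US=1,PS=0
  ⇒ fault: PROTECTION_VIOLATION  — 2 lookups
#2 VA=0x80014F (r,user):
  L0 @0x39[4] → 0x38006  P=0,RW=1,US=1,PS=0
  ⇒ fault: PAGE_NOT_PRESENT  — 1 lookups
#3 VA=0x3018068 (w,user):
  L0 @0x39[24] → 0x49007  P=1,RW=1,US=1,PS=0
  L1 @0x49[24] → 0x4A005  P=1,RW=0,US=1,PS=0
  ⇒ fault: PROTECTION_VIOLATION  — 2 lookups
#4 VA=0x14115FC (r,user):
  L0 @0x39[10] → 0x4C007  P=1,RW=1,US=1,PS=0
  L1 @0x4C[17] → 0x50003  P=1,RW=1,US=0,PS=0
  ⇒ fault: PROTECTION_VIOLATION  — 2 lookups
#5 VA=0x400F48 (w,user):
  L0 @0x39[2] → 0x2E006  P=0,RW=1,US=1,PS=0
  ⇒ fault: PAGE_NOT_PRESENT  — 1 lookups
#6 VA=0x260CF86 (w,user):
  L0 @0x39[19] → 0x54007  P=1,RW=1,US=1,PS=0
  L1 @0x54[12] → 0x55005  P=1,RW=0,US=1,PS=0
  ⇒ fault: PROTECTION_VIOLATION  — 2 lookups
#7 VA=0x361C80B (w,user):
  L0 @0x39[27] → 0x56007  P=1,RW=1,US=1,PS=0
  L1 @0x56[28] → 0x68004  P=0,RW=0,US=1,PS=0
  ⇒ fault: PAGE_NOT_PRESENT  — 2 lookups

TLB: [["0x1601", "0x3F"]]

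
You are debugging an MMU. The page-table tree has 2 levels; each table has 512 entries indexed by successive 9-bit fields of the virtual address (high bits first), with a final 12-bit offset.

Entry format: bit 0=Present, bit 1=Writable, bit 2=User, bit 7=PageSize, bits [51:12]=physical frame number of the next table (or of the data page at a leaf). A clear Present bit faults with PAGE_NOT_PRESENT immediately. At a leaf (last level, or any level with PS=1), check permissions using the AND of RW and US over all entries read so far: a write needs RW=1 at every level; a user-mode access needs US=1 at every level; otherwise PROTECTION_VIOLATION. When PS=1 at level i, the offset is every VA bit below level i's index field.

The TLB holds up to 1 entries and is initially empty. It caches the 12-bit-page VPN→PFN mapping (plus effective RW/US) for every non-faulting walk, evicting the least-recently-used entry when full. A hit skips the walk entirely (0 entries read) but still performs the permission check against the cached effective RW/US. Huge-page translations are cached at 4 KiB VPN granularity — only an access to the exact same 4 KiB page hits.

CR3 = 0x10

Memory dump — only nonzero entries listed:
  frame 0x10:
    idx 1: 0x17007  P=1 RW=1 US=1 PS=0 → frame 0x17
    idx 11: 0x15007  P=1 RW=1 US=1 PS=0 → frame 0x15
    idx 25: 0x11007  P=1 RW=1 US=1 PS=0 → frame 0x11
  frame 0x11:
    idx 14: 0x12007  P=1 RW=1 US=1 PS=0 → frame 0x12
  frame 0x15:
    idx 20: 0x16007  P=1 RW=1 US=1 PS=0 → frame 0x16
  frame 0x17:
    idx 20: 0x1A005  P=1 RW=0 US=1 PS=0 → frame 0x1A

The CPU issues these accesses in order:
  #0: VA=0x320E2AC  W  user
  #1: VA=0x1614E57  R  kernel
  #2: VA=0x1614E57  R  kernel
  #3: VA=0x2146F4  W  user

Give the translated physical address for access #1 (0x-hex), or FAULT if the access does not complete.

Trace:
#0 VA=0x320E2AC (w,user):
  L0 @0x10[25] → 0x11007  P=1,RW=1,US=1,PS=0
  L1 @0x11[14] → 0x12007  P=1,RW=1,US=1,PS=0
  ✓ 0x122AC  — 2 lookups
#1 VA=0x1614E57 (r,kernel):
  L0 @0x10[11] → 0x15007  P=1,RW=1,US=1,PS=0
  L1 @0x15[20] → 0x16007  P=1,RW=1,US=1,PS=0
  ✓ 0x16E57  — 2 lookups
#2 VA=0x1614E57 (r,kernel):
  TLB hit vpn=0x1614 → PA=0x16E57
#3 VA=0x2146F4 (w,user):
  L0 @0x10[1] → 0x17007  P=1,RW=1,US=1,PS=0
  L1 @0x17[20] → 0x1A005  P=1,RW=0,US=1,PS=0
  ⇒ fault: PROTECTION_VIOLATION  — 2 lookups

Access #1 PA: 0x16E57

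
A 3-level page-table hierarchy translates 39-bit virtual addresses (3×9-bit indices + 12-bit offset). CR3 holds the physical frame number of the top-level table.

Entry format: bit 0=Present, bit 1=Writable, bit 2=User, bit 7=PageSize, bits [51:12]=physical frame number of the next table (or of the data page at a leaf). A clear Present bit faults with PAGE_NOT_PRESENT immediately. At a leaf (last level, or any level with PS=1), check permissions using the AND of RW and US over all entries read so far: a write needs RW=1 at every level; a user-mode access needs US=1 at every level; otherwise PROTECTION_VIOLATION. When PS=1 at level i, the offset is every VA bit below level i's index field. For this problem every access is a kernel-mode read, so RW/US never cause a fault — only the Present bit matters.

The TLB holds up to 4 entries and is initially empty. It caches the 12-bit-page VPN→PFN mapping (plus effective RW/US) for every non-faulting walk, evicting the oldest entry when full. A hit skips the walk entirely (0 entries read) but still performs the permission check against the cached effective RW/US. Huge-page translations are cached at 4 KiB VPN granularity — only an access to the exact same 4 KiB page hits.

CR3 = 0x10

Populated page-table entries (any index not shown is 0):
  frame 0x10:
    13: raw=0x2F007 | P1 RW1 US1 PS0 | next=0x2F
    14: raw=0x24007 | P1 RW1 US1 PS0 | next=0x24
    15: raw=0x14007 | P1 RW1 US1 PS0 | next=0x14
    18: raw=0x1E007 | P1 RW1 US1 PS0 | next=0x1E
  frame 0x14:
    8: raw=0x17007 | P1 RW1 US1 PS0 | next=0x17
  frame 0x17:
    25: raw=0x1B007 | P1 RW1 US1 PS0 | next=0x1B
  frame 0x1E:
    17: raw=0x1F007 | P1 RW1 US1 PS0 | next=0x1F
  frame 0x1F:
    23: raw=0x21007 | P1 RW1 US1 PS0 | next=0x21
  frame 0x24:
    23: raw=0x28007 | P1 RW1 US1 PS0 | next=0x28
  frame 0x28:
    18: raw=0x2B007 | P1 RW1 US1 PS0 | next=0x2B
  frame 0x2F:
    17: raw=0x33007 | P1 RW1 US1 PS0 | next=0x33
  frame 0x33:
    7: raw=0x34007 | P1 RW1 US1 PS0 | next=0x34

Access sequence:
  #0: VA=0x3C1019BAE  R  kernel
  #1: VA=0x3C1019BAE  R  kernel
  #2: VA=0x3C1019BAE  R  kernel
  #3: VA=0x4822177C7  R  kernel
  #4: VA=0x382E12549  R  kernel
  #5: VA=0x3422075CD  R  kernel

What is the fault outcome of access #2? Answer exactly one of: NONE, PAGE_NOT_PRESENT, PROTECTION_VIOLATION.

Walk each access:
#0 VA=0x3C1019BAE (r,kernel):
  lvl0: tbl 0x10, slot 15 ⇒ 0x14007 (P1/RW1/US1/PS0)
  lvl1: tbl 0x14, slot 8 ⇒ 0x17007 (P1/RW1/US1/PS0)
  lvl2: tbl 0x17, slot 25 ⇒ 0x1B007 (P1/RW1/US1/PS0)
  ⇒ phys 0x1BBAE  [3 reads]
#1 VA=0x3C1019BAE (r,kernel):
  TLB hit vpn=0x3C1019 → PA=0x1BBAE
#2 VA=0x3C1019BAE (r,kernel):
  TLB hit vpn=0x3C1019 → PA=0x1BBAE
#3 VA=0x4822177C7 (r,kernel):
  lvl0: tbl 0x10, slot 18 ⇒ 0x1E007 (P1/RW1/US1/PS0)
  lvl1: tbl 0x1E, slot 17 ⇒ 0x1F007 (P1/RW1/US1/PS0)
  lvl2: tbl 0x1F, slot 23 ⇒ 0x21007 (P1/RW1/US1/PS0)
  ⇒ phys 0x217C7  [3 reads]
#4 VA=0x382E12549 (r,kernel):
  lvl0: tbl 0x10, slot 14 ⇒ 0x24007 (P1/RW1/US1/PS0)
  lvl1: tbl 0x24, slot 23 ⇒ 0x28007 (P1/RW1/US1/PS0)
  lvl2: tbl 0x28, slot 18 ⇒ 0x2B007 (P1/RW1/US1/PS0)
  ⇒ phys 0x2B549  [3 reads]
#5 VA=0x3422075CD (r,kernel):
  lvl0: tbl 0x10, slot 13 ⇒ 0x2F007 (P1/RW1/US1/PS0)
  lvl1: tbl 0x2F, slot 17 ⇒ 0x33007 (P1/RW1/US1/PS0)
  lvl2: tbl 0x33, slot 7 ⇒ 0x34007 (P1/RW1/US1/PS0)
  ⇒ phys 0x345CD  [3 reads]

Access #2 fault: NONE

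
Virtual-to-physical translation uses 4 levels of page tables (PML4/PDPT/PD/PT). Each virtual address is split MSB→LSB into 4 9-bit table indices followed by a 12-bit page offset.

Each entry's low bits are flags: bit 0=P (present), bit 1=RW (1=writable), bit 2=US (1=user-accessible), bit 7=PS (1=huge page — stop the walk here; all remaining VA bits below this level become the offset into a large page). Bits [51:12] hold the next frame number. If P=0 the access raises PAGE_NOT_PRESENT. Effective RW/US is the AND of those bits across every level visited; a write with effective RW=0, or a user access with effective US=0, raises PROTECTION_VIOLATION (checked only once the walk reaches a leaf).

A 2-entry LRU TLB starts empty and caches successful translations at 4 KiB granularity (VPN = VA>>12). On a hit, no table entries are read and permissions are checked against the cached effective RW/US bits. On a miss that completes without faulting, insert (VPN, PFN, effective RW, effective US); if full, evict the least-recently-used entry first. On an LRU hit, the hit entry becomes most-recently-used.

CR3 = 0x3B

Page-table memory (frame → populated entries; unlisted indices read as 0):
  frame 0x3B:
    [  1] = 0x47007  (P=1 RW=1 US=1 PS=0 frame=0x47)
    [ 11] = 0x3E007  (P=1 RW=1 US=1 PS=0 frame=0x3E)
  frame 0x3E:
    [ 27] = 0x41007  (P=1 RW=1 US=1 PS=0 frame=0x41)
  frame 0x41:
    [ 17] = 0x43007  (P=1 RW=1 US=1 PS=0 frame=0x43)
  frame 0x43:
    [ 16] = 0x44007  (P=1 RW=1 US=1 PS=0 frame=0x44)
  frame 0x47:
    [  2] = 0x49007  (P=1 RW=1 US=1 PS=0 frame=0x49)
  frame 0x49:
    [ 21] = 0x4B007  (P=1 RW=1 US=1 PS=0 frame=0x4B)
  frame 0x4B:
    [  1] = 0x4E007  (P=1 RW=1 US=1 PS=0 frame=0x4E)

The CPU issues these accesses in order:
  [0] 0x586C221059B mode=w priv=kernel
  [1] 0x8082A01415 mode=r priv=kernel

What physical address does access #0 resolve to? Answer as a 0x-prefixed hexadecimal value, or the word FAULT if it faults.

Per-access translation:
#0 VA=0x586C221059B (w,kernel):
  L0: frame=0x3B idx=11 entry=0x3E007 [P=1 RW=1 US=1 PS=0]
  L1: frame=0x3E idx=27 entry=0x41007 [P=1 RW=1 US=1 PS=0]
  L2: frame=0x41 idx=17 entry=0x43007 [P=1 RW=1 US=1 PS=0]
  L3: frame=0x43 idx=16 entry=0x44007 [P=1 RW=1 US=1 PS=0]
  → PA=0x4459B  (4 entries read)
#1 VA=0x8082A01415 (r,kernel):
  L0: frame=0x3B idx=1 entry=0x47007 [P=1 RW=1 US=1 PS=0]
  L1: frame=0x47 idx=2 entry=0x49007 [P=1 RW=1 US=1 PS=0]
  L2: frame=0x49 idx=21 entry=0x4B007 [P=1 RW=1 US=1 PS=0]
  L3: frame=0x4B idx=1 entry=0x4E007 [P=1 RW=1 US=1 PS=0]
  → PA=0x4E415  (4 entries read)

Access #0 PA: 0x4459B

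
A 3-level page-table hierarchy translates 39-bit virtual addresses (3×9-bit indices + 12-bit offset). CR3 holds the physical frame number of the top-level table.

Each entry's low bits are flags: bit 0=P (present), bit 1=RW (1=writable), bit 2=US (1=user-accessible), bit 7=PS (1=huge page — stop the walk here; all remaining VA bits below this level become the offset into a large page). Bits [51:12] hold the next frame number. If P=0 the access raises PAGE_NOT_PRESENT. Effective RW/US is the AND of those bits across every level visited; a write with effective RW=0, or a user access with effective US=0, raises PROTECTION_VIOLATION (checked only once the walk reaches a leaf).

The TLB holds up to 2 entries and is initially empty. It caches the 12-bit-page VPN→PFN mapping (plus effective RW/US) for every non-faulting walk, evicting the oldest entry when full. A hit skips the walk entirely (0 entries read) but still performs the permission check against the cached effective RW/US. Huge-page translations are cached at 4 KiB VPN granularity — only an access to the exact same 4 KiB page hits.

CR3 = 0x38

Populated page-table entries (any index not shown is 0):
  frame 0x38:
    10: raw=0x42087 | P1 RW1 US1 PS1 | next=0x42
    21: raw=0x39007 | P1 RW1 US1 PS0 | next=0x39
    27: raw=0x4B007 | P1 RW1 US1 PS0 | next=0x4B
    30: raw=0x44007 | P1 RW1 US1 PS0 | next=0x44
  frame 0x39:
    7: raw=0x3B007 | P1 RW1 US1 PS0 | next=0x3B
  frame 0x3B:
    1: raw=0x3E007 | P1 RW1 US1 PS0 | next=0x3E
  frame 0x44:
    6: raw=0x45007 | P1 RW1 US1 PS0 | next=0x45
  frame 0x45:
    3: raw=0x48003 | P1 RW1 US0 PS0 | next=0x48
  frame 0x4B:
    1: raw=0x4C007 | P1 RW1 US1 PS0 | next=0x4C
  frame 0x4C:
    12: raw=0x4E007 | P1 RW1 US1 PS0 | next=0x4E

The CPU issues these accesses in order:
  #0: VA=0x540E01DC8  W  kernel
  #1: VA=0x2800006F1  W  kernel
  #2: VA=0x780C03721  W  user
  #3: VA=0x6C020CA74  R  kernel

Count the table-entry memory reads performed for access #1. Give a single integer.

Trace:
#0 VA=0x540E01DC8 (w,kernel):
  L0 @0x38[21] → 0x39007  P=1,RW=1,US=1,PS=0
  L1 @0x39[7] → 0x3B007  P=1,RW=1,US=1,PS=0
  L2 @0x3B[1] → 0x3E007  P=1,RW=1,US=1,PS=0
  ✓ 0x3EDC8  — 3 lookups
#1 VA=0x2800006F1 (w,kernel):
  L0 @0x38[10] → 0x42087  P=1,RW=1,US=1,PS=1
  ✓ 0x426F1 (huge @L0)  — 1 lookups
#2 VA=0x780C03721 (w,user):
  L0 @0x38[30] → 0x44007  P=1,RW=1,US=1,PS=0
  L1 @0x44[6] → 0x45007  P=1,RW=1,US=1,PS=0
  L2 @0x45[3] → 0x48003  P=1,RW=1,US=0,PS=0
  ⇒ fault: PROTECTION_VIOLATION  — 3 lookups
#3 VA=0x6C020CA74 (r,kernel):
  L0 @0x38[27] → 0x4B007  P=1,RW=1,US=1,PS=0
  L1 @0x4B[1] → 0x4C007  P=1,RW=1,US=1,PS=0
  L2 @0x4C[12] → 0x4E007  P=1,RW=1,US=1,PS=0
  ✓ 0x4EA74  — 3 lookups

Entries read for #1: 1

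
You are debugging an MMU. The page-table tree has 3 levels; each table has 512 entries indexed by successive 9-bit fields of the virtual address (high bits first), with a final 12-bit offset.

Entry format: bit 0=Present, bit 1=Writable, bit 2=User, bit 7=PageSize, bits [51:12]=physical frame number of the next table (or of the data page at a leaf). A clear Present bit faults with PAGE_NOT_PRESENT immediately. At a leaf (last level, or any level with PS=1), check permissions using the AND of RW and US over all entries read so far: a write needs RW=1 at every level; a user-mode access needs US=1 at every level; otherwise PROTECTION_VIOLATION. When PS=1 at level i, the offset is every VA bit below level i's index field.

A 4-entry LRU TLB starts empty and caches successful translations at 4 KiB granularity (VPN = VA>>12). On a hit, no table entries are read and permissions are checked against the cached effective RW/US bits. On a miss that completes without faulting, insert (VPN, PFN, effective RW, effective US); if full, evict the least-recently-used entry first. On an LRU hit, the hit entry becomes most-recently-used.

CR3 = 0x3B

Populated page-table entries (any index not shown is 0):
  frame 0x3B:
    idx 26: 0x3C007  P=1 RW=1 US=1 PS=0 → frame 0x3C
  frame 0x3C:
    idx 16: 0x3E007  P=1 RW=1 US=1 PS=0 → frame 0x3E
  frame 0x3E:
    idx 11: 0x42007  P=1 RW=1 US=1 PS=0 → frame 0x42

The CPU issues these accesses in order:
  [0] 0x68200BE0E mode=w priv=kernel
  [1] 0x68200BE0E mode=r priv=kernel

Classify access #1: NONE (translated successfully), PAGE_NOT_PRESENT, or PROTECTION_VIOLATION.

Per-access translation:
#0 VA=0x68200BE0E (w,kernel):
  L0 @0x3B[26] → 0x3C007  P=1,RW=1,US=1,PS=0
  L1 @0x3C[16] → 0x3E007  P=1,RW=1,US=1,PS=0
  L2 @0x3E[11] → 0x42007  P=1,RW=1,US=1,PS=0
  → PA=0x42E0E  (3 entries read)
#1 VA=0x68200BE0E (r,kernel):
  TLB hit vpn=0x68200B → PA=0x42E0E

Access #1 fault: NONE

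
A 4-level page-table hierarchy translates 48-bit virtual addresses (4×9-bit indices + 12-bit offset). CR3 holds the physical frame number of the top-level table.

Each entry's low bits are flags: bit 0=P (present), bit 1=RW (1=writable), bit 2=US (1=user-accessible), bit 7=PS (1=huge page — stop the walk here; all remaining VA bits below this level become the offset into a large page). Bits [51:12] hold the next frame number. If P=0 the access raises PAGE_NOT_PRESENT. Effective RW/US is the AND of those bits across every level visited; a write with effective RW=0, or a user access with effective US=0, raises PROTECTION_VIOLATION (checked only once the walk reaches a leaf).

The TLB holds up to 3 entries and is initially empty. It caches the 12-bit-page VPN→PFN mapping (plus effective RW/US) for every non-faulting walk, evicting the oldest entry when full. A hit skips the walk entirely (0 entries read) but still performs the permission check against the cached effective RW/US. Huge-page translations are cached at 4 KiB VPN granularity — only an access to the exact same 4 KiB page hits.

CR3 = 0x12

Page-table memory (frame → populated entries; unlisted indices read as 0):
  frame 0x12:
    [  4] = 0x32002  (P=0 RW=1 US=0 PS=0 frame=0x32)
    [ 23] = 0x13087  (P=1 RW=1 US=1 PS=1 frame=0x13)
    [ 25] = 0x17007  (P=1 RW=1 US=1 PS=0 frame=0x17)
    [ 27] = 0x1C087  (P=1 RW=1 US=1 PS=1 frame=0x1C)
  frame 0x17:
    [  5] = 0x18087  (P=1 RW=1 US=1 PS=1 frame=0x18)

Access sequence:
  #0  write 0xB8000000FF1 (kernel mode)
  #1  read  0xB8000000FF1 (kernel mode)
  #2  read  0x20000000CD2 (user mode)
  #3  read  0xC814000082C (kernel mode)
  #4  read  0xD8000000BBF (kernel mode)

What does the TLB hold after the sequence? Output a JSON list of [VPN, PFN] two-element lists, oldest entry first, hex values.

Trace:
#0 VA=0xB8000000FF1 (w,kernel):
  L0 @0x12[23] → 0x13087  P=1,RW=1,US=1,PS=1
  → PA=0x13FF1 (huge @L0)  (1 entries read)
#1 VA=0xB8000000FF1 (r,kernel):
  TLB hit vpn=0xB8000000 → PA=0x13FF1
#2 VA=0x20000000CD2 (r,user):
  L0 @0x12[4] → 0x32002  P=0,RW=1,US=0,PS=0
  → PAGE_NOT_PRESENT  (1 entries read)
#3 VA=0xC814000082C (r,kernel):
  L0 @0x12[25] → 0x17007  P=1,RW=1,US=1,PS=0
  L1 @0x17[5] → 0x18087  P=1,RW=1,US=1,PS=1
  → PA=0x1882C (huge @L1)  (2 entries read)
#4 VA=0xD8000000BBF (r,kernel):
  L0 @0x12[27] → 0x1C087  P=1,RW=1,US=1,PS=1
  → PA=0x1CBBF (huge @L0)  (1 entries read)

TLB: [["0xB8000000", "0x13"], ["0xC8140000", "0x18"], ["0xD8000000", "0x1C"]]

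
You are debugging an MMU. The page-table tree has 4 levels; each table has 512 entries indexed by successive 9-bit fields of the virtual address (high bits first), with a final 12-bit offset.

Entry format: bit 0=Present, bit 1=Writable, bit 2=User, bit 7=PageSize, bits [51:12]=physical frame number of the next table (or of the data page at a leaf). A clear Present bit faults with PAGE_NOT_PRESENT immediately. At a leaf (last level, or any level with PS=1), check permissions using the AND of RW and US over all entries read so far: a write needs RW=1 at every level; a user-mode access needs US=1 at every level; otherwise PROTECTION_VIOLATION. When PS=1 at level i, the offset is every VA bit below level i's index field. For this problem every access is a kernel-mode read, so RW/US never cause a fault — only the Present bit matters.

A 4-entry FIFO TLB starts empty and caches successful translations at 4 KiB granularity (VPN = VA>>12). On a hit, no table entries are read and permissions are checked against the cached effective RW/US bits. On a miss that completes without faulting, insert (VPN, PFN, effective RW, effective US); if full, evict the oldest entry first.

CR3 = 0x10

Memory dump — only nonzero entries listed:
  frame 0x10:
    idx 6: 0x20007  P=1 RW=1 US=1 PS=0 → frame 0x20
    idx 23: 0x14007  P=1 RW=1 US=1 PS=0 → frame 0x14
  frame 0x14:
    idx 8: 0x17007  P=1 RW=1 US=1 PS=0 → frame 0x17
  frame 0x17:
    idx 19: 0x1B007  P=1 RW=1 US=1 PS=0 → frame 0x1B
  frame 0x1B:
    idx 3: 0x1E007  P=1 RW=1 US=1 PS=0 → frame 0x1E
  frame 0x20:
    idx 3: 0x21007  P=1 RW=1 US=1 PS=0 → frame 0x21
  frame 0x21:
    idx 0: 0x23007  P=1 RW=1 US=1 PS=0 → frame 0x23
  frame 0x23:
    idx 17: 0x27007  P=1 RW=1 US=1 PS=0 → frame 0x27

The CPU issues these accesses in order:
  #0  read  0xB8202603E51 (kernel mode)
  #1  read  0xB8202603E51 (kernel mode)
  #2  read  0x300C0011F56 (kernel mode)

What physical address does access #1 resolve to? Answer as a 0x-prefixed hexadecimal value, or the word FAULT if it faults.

Walk each access:
#0 VA=0xB8202603E51 (r,kernel):
  L0 @0x10[23] → 0x14007  P=1,RW=1,US=1,PS=0
  L1 @0x14[8] → 0x17007  P=1,RW=1,US=1,PS=0
  L2 @0x17[19] → 0x1B007  P=1,RW=1,US=1,PS=0
  L3 @0x1B[3] → 0x1E007  P=1,RW=1,US=1,PS=0
  ⇒ phys 0x1EE51  [4 reads]
#1 VA=0xB8202603E51 (r,kernel):
  TLB hit vpn=0xB8202603 → PA=0x1EE51
#2 VA=0x300C0011F56 (r,kernel):
  L0 @0x10[6] → 0x20007  P=1,RW=1,US=1,PS=0
  L1 @0x20[3] → 0x21007  P=1,RW=1,US=1,PS=0
  L2 @0x21[0] → 0x23007  P=1,RW=1,US=1,PS=0
  L3 @0x23[17] → 0x27007  P=1,RW=1,US=1,PS=0
  ⇒ phys 0x27F56  [4 reads]

Access #1 PA: 0x1EE51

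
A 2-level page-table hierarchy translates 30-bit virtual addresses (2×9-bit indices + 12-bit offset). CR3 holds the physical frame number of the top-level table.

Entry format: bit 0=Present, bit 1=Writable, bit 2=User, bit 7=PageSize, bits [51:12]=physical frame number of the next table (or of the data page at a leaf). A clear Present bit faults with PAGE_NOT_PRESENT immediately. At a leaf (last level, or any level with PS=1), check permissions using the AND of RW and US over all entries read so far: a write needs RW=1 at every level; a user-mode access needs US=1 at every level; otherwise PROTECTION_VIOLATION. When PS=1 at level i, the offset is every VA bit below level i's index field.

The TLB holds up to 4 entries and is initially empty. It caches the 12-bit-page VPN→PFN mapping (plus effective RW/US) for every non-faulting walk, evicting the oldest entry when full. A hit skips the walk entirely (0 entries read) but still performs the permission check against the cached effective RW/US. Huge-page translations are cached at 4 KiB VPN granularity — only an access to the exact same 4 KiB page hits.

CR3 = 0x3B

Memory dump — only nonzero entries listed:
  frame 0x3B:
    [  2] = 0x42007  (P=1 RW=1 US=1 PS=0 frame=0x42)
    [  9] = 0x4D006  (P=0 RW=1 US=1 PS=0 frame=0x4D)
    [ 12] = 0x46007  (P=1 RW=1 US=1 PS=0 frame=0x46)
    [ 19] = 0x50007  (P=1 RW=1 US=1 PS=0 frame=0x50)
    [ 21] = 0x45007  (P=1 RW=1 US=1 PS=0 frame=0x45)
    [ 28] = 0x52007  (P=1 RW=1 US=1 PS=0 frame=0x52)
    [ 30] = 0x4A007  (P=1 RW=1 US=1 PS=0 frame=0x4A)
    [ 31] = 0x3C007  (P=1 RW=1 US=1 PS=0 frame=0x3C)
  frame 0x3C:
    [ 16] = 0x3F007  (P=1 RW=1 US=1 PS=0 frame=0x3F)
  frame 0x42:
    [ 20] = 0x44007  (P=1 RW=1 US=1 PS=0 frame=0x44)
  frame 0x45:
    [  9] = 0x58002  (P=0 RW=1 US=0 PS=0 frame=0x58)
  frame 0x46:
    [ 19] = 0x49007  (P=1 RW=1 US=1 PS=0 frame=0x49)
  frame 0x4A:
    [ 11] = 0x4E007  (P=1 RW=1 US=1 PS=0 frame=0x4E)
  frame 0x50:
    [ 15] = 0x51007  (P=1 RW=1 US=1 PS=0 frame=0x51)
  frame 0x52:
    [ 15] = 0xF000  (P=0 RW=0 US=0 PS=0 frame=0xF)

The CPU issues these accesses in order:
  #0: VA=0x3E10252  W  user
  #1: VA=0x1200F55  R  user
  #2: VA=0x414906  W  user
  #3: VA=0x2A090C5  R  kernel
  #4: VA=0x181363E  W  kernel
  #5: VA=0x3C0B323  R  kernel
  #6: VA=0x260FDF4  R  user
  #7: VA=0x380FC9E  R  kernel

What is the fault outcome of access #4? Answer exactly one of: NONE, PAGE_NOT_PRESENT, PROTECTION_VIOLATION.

Walk each access:
#0 VA=0x3E10252 (w,user):
  [0] read 0x3B idx=31: raw=0x3C007 flags P=1 W=1 U=1 S=0
  [1] read 0x3C idx=16: raw=0x3F007 flags P=1 W=1 U=1 S=0
  → PA=0x3F252  (2 entries read)
#1 VA=0x1200F55 (r,user):
  [0] read 0x3B idx=9: raw=0x4D006 flags P=0 W=1 U=1 S=0
  → PAGE_NOT_PRESENT  (1 entries read)
#2 VA=0x414906 (w,user):
  [0] read 0x3B idx=2: raw=0x42007 flags P=1 W=1 U=1 S=0
  [1] read 0x42 idx=20: raw=0x44007 flags P=1 W=1 U=1 S=0
  → PA=0x44906  (2 entries read)
#3 VA=0x2A090C5 (r,kernel):
  [0] read 0x3B idx=21: raw=0x45007 flags P=1 W=1 U=1 S=0
  [1] read 0x45 idx=9: raw=0x58002 flags P=0 W=1 U=0 S=0
  → PAGE_NOT_PRESENT  (2 entries read)
#4 VA=0x181363E (w,kernel):
  [0] read 0x3B idx=12: raw=0x46007 flags P=1 W=1 U=1 S=0
  [1] read 0x46 idx=19: raw=0x49007 flags P=1 W=1 U=1 S=0
  → PA=0x4963E  (2 entries read)
#5 VA=0x3C0B323 (r,kernel):
  [0] read 0x3B idx=30: raw=0x4A007 flags P=1 W=1 U=1 S=0
  [1] read 0x4A idx=11: raw=0x4E007 flags P=1 W=1 U=1 S=0
  → PA=0x4E323  (2 entries read)
#6 VA=0x260FDF4 (r,user):
  [0] read 0x3B idx=19: raw=0x50007 flags P=1 W=1 U=1 S=0
  [1] read 0x50 idx=15: raw=0x51007 flags P=1 W=1 U=1 S=0
  → PA=0x51DF4  (2 entries read)
#7 VA=0x380FC9E (r,kernel):
  [0] read 0x3B idx=28: raw=0x52007 flags P=1 W=1 U=1 S=0
  [1] read 0x52 idx=15: raw=0xF000 flags P=0 W=0 U=0 S=0
  → PAGE_NOT_PRESENT  (2 entries read)

Access #4 fault: NONE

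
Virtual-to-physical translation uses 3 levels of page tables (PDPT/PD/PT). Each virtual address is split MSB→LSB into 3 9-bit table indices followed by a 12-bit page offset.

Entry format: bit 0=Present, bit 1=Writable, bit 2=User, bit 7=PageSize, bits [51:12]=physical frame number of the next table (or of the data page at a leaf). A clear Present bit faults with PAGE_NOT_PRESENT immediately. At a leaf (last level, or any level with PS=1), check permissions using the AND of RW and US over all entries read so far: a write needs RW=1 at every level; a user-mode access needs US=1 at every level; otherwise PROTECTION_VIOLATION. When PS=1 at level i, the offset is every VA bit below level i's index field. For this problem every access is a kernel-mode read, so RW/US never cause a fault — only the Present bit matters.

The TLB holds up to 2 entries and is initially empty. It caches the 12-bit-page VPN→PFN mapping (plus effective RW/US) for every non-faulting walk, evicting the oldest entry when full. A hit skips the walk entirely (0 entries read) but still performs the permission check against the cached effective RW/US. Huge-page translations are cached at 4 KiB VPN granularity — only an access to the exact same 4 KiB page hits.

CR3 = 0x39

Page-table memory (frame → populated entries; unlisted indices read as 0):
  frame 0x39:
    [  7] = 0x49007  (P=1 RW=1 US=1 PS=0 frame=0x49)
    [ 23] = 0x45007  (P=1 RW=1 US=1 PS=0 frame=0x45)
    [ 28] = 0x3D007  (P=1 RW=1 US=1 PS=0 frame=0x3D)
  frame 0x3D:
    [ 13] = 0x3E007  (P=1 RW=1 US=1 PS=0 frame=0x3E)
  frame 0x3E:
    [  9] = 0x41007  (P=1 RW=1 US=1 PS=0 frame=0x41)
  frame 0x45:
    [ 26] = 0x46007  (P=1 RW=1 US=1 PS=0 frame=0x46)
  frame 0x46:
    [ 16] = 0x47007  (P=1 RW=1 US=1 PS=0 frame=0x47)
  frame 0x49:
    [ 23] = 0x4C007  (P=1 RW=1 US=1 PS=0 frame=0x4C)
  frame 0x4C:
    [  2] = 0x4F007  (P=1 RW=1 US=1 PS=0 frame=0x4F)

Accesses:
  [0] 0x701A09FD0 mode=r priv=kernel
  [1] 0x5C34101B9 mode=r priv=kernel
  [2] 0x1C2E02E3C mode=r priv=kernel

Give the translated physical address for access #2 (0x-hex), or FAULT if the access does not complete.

Per-access translation:
#0 VA=0x701A09FD0 (r,kernel):
  L0: frame=0x39 idx=28 entry=0x3D007 [P=1 RW=1 US=1 PS=0]
  L1: frame=0x3D idx=13 entry=0x3E007 [P=1 RW=1 US=1 PS=0]
  L2: frame=0x3E idx=9 entry=0x41007 [P=1 RW=1 US=1 PS=0]
  ✓ 0x41FD0  — 3 lookups
#1 VA=0x5C34101B9 (r,kernel):
  L0: frame=0x39 idx=23 entry=0x45007 [P=1 RW=1 US=1 PS=0]
  L1: frame=0x45 idx=26 entry=0x46007 [P=1 RW=1 US=1 PS=0]
  L2: frame=0x46 idx=16 entry=0x47007 [P=1 RW=1 US=1 PS=0]
  ✓ 0x471B9  — 3 lookups
#2 VA=0x1C2E02E3C (r,kernel):
  L0: frame=0x39 idx=7 entry=0x49007 [P=1 RW=1 US=1 PS=0]
  L1: frame=0x49 idx=23 entry=0x4C007 [P=1 RW=1 US=1 PS=0]
  L2: frame=0x4C idx=2 entry=0x4F007 [P=1 RW=1 US=1 PS=0]
  ✓ 0x4FE3C  — 3 lookups

Access #2 PA: 0x4FE3C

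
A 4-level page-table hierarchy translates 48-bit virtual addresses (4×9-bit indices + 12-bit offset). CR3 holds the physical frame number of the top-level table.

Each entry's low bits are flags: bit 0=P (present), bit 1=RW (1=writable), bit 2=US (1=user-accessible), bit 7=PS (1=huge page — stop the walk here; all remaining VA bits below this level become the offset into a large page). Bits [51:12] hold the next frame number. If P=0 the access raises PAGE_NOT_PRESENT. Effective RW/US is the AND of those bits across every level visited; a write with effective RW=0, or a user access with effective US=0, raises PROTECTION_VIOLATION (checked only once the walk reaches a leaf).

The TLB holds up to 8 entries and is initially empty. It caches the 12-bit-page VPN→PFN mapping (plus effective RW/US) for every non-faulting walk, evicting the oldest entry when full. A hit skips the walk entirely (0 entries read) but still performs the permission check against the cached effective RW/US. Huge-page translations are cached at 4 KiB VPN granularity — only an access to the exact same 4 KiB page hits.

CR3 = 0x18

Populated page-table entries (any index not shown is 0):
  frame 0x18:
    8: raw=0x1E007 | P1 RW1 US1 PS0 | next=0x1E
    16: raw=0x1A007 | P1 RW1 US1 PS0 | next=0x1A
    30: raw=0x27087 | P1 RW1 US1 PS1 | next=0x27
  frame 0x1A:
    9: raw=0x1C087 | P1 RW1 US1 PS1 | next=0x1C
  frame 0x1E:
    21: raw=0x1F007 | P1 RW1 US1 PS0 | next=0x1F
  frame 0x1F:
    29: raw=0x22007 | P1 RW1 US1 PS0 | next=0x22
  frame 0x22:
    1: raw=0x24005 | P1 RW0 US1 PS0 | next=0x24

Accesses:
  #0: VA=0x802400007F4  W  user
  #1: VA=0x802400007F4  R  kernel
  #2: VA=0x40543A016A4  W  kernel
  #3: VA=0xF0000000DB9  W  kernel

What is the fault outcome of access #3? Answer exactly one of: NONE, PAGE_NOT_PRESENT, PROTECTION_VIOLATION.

Trace:
#0 VA=0x802400007F4 (w,user):
  [0] read 0x18 idx=16: raw=0x1A007 flags P=1 W=1 U=1 S=0
  [1] read 0x1A idx=9: raw=0x1C087 flags P=1 W=1 U=1 S=1
  ⇒ phys 0x1C7F4 (huge @L1)  [2 reads]
#1 VA=0x802400007F4 (r,kernel):
  TLB hit vpn=0x80240000 → PA=0x1C7F4
#2 VA=0x40543A016A4 (w,kernel):
  [0] read 0x18 idx=8: raw=0x1E007 flags P=1 W=1 U=1 S=0
  [1] read 0x1E idx=21: raw=0x1F007 flags P=1 W=1 U=1 S=0
  [2] read 0x1F idx=29: raw=0x22007 flags P=1 W=1 U=1 S=0
  [3] read 0x22 idx=1: raw=0x24005 flags P=1 W=0 U=1 S=0
  ⇒ fault: PROTECTION_VIOLATION  — 4 lookups
#3 VA=0xF0000000DB9 (w,kernel):
  [0] read 0x18 idx=30: raw=0x27087 flags P=1 W=1 U=1 S=1
  ⇒ phys 0x27DB9 (huge @L0)  [1 reads]

Access #3 fault: NONE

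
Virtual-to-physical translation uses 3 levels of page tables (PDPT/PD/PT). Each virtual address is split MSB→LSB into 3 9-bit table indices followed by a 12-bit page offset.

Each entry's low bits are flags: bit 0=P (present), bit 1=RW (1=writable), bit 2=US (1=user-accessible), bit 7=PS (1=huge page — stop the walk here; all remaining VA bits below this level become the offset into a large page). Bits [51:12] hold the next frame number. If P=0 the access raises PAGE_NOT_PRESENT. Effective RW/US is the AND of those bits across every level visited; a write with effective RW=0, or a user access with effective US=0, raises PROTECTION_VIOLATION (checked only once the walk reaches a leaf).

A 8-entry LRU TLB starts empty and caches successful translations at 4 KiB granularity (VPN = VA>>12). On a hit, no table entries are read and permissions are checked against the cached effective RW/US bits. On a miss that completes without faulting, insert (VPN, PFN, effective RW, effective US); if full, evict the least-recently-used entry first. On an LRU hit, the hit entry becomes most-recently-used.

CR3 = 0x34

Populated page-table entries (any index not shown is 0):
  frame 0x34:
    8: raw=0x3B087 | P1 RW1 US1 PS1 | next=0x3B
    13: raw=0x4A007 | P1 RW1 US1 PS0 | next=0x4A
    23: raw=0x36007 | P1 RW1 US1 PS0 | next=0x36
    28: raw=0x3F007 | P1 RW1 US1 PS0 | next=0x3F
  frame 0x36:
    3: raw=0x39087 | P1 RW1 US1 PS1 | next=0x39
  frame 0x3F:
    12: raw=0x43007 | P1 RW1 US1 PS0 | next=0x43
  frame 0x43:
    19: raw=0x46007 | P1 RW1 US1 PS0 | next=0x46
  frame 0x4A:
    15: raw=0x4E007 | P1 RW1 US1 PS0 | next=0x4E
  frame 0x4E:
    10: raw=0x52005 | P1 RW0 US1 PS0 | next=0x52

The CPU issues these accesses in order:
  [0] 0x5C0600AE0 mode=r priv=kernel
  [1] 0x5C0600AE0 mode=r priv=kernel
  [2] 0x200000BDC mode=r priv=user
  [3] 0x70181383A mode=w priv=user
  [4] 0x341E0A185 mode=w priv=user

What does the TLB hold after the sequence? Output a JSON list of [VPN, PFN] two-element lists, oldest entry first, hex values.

Walk each access:
#0 VA=0x5C0600AE0 (r,kernel):
  L0 @0x34[23] → 0x36007  P=1,RW=1,US=1,PS=0
  L1 @0x36[3] → 0x39087  P=1,RW=1,US=1,PS=1
  ⇒ phys 0x39AE0 (huge @L1)  [2 reads]
#1 VA=0x5C0600AE0 (r,kernel):
  TLB hit vpn=0x5C0600 → PA=0x39AE0
#2 VA=0x200000BDC (r,user):
  L0 @0x34[8] → 0x3B087  P=1,RW=1,US=1,PS=1
  ⇒ phys 0x3BBDC (huge @L0)  [1 reads]
#3 VA=0x70181383A (w,user):
  L0 @0x34[28] → 0x3F007  P=1,RW=1,US=1,PS=0
  L1 @0x3F[12] → 0x43007  P=1,RW=1,US=1,PS=0
  L2 @0x43[19] → 0x46007  P=1,RW=1,US=1,PS=0
  ⇒ phys 0x4683A  [3 reads]
#4 VA=0x341E0A185 (w,user):
  L0 @0x34[13] → 0x4A007  P=1,RW=1,US=1,PS=0
  L1 @0x4A[15] → 0x4E007  P=1,RW=1,US=1,PS=0
  L2 @0x4E[10] → 0x52005  P=1,RW=0,US=1,PS=0
  → PROTECTION_VIOLATION  (3 entries read)

TLB: [["0x5C0600", "0x39"], ["0x200000", "0x3B"], ["0x701813", "0x46"]]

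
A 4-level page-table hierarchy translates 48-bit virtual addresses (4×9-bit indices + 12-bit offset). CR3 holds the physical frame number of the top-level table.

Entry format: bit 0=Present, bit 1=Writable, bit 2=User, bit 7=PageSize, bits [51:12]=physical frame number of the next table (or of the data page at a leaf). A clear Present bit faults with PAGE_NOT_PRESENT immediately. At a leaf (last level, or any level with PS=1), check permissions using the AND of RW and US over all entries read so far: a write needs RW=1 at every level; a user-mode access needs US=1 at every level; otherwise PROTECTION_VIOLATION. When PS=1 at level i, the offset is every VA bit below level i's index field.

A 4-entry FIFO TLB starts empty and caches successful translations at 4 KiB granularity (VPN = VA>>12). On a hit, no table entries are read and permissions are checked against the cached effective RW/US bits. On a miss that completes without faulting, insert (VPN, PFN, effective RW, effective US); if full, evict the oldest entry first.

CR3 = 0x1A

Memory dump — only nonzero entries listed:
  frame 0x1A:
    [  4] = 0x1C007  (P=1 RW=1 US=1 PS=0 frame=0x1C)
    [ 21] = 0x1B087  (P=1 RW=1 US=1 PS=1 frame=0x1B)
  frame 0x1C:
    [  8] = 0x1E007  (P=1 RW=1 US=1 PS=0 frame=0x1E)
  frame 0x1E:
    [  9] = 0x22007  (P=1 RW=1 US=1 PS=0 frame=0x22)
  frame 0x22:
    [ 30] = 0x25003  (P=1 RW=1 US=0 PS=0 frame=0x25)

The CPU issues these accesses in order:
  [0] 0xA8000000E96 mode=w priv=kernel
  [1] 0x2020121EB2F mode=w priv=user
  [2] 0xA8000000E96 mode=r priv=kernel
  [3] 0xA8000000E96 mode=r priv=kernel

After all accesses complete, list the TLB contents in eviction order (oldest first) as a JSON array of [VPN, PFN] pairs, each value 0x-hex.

Walk each access:
#0 VA=0xA8000000E96 (w,kernel):
  L0: frame=0x1A idx=21 entry=0x1B087 [P=1 RW=1 US=1 PS=1]
  ⇒ phys 0x1BE96 (huge @L0)  [1 reads]
#1 VA=0x2020121EB2F (w,user):
  L0: frame=0x1A idx=4 entry=0x1C007 [P=1 RW=1 US=1 PS=0]
  L1: frame=0x1C idx=8 entry=0x1E007 [P=1 RW=1 US=1 PS=0]
  L2: frame=0x1E idx=9 entry=0x22007 [P=1 RW=1 US=1 PS=0]
  L3: frame=0x22 idx=30 entry=0x25003 [P=1 RW=1 US=0 PS=0]
  ⇒ fault: PROTECTION_VIOLATION  — 4 lookups
#2 VA=0xA8000000E96 (r,kernel):
  TLB hit vpn=0xA8000000 → PA=0x1BE96
#3 VA=0xA8000000E96 (r,kernel):
  TLB hit vpn=0xA8000000 → PA=0x1BE96

TLB: [["0xA8000000", "0x1B"]]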